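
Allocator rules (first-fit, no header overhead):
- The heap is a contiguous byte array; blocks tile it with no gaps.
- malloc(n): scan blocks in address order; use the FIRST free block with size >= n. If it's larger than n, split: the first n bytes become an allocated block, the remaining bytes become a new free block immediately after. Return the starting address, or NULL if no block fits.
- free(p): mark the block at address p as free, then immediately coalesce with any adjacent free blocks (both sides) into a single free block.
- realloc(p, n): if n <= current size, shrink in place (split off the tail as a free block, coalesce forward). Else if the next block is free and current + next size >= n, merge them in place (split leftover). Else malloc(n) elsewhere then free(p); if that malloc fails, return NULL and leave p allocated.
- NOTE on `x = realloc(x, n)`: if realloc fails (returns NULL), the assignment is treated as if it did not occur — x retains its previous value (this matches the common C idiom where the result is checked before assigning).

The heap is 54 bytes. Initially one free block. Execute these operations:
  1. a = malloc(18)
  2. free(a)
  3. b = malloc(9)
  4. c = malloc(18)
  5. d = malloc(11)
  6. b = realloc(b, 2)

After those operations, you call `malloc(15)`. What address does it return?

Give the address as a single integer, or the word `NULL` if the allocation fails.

Answer: 38

Derivation:
Op 1: a = malloc(18) -> a = 0; heap: [0-17 ALLOC][18-53 FREE]
Op 2: free(a) -> (freed a); heap: [0-53 FREE]
Op 3: b = malloc(9) -> b = 0; heap: [0-8 ALLOC][9-53 FREE]
Op 4: c = malloc(18) -> c = 9; heap: [0-8 ALLOC][9-26 ALLOC][27-53 FREE]
Op 5: d = malloc(11) -> d = 27; heap: [0-8 ALLOC][9-26 ALLOC][27-37 ALLOC][38-53 FREE]
Op 6: b = realloc(b, 2) -> b = 0; heap: [0-1 ALLOC][2-8 FREE][9-26 ALLOC][27-37 ALLOC][38-53 FREE]
malloc(15): first-fit scan over [0-1 ALLOC][2-8 FREE][9-26 ALLOC][27-37 ALLOC][38-53 FREE] -> 38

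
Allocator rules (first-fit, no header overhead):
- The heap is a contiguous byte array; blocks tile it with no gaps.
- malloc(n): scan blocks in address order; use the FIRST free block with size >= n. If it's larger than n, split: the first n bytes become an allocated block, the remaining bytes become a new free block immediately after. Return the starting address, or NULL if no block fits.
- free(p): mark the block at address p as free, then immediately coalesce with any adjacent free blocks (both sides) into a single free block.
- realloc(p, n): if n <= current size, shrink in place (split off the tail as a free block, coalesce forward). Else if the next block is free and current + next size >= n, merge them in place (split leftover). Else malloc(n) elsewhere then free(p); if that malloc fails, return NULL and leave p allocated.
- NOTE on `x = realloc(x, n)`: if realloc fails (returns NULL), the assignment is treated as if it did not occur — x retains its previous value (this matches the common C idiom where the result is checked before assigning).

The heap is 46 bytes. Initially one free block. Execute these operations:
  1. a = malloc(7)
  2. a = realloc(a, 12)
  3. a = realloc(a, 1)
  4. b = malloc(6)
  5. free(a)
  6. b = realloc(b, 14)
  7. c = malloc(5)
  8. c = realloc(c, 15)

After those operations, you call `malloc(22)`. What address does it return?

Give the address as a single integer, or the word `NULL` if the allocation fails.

Op 1: a = malloc(7) -> a = 0; heap: [0-6 ALLOC][7-45 FREE]
Op 2: a = realloc(a, 12) -> a = 0; heap: [0-11 ALLOC][12-45 FREE]
Op 3: a = realloc(a, 1) -> a = 0; heap: [0-0 ALLOC][1-45 FREE]
Op 4: b = malloc(6) -> b = 1; heap: [0-0 ALLOC][1-6 ALLOC][7-45 FREE]
Op 5: free(a) -> (freed a); heap: [0-0 FREE][1-6 ALLOC][7-45 FREE]
Op 6: b = realloc(b, 14) -> b = 1; heap: [0-0 FREE][1-14 ALLOC][15-45 FREE]
Op 7: c = malloc(5) -> c = 15; heap: [0-0 FREE][1-14 ALLOC][15-19 ALLOC][20-45 FREE]
Op 8: c = realloc(c, 15) -> c = 15; heap: [0-0 FREE][1-14 ALLOC][15-29 ALLOC][30-45 FREE]
malloc(22): first-fit scan over [0-0 FREE][1-14 ALLOC][15-29 ALLOC][30-45 FREE] -> NULL

Answer: NULL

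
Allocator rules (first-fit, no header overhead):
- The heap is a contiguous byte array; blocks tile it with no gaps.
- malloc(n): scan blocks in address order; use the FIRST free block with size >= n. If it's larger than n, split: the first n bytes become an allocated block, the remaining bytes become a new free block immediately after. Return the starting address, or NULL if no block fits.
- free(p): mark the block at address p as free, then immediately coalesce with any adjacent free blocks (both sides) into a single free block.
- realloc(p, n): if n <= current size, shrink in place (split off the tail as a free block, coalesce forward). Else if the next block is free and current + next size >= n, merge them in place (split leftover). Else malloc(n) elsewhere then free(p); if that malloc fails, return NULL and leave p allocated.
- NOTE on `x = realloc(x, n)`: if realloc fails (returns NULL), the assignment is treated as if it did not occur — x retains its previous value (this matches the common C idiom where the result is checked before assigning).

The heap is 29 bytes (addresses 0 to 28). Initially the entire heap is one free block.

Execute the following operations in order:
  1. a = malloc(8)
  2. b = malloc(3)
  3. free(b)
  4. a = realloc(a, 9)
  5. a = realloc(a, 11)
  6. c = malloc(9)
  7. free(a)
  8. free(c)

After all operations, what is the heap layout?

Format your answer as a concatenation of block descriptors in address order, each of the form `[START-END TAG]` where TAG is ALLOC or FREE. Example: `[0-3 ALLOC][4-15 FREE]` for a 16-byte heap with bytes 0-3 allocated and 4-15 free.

Answer: [0-28 FREE]

Derivation:
Op 1: a = malloc(8) -> a = 0; heap: [0-7 ALLOC][8-28 FREE]
Op 2: b = malloc(3) -> b = 8; heap: [0-7 ALLOC][8-10 ALLOC][11-28 FREE]
Op 3: free(b) -> (freed b); heap: [0-7 ALLOC][8-28 FREE]
Op 4: a = realloc(a, 9) -> a = 0; heap: [0-8 ALLOC][9-28 FREE]
Op 5: a = realloc(a, 11) -> a = 0; heap: [0-10 ALLOC][11-28 FREE]
Op 6: c = malloc(9) -> c = 11; heap: [0-10 ALLOC][11-19 ALLOC][20-28 FREE]
Op 7: free(a) -> (freed a); heap: [0-10 FREE][11-19 ALLOC][20-28 FREE]
Op 8: free(c) -> (freed c); heap: [0-28 FREE]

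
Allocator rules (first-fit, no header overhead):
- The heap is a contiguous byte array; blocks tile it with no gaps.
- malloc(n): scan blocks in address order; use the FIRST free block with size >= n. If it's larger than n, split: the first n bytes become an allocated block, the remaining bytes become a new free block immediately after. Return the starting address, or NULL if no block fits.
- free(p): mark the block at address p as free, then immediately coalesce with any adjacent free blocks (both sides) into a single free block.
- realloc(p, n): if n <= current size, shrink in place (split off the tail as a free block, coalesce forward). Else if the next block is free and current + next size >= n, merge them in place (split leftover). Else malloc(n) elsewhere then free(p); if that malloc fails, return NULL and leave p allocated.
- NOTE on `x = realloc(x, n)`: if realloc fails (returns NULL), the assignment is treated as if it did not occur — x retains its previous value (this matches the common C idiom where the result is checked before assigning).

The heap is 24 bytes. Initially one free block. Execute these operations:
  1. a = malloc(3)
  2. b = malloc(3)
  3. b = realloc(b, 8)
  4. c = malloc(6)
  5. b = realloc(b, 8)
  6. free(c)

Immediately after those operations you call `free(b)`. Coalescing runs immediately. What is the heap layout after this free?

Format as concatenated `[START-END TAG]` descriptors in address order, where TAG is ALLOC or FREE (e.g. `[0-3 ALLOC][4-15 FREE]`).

Op 1: a = malloc(3) -> a = 0; heap: [0-2 ALLOC][3-23 FREE]
Op 2: b = malloc(3) -> b = 3; heap: [0-2 ALLOC][3-5 ALLOC][6-23 FREE]
Op 3: b = realloc(b, 8) -> b = 3; heap: [0-2 ALLOC][3-10 ALLOC][11-23 FREE]
Op 4: c = malloc(6) -> c = 11; heap: [0-2 ALLOC][3-10 ALLOC][11-16 ALLOC][17-23 FREE]
Op 5: b = realloc(b, 8) -> b = 3; heap: [0-2 ALLOC][3-10 ALLOC][11-16 ALLOC][17-23 FREE]
Op 6: free(c) -> (freed c); heap: [0-2 ALLOC][3-10 ALLOC][11-23 FREE]
free(b): b = 3 -> block [3-10 ALLOC]; mark free, coalesce with adjacent free neighbors -> [0-2 ALLOC][3-23 FREE]

Answer: [0-2 ALLOC][3-23 FREE]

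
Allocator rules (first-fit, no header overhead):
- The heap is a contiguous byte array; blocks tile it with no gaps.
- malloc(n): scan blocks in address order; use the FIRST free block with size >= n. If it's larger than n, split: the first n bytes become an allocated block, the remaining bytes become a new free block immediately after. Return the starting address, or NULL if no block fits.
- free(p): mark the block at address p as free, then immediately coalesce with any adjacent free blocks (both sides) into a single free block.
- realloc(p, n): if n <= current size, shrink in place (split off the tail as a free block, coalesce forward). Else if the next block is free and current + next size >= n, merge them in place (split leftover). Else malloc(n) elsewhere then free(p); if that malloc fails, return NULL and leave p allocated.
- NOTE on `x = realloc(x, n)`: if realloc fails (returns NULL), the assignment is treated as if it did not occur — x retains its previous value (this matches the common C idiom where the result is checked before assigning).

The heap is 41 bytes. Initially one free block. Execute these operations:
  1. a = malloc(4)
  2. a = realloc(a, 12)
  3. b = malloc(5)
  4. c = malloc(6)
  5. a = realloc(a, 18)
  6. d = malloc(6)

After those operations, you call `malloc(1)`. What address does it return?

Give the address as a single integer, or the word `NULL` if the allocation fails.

Answer: 6

Derivation:
Op 1: a = malloc(4) -> a = 0; heap: [0-3 ALLOC][4-40 FREE]
Op 2: a = realloc(a, 12) -> a = 0; heap: [0-11 ALLOC][12-40 FREE]
Op 3: b = malloc(5) -> b = 12; heap: [0-11 ALLOC][12-16 ALLOC][17-40 FREE]
Op 4: c = malloc(6) -> c = 17; heap: [0-11 ALLOC][12-16 ALLOC][17-22 ALLOC][23-40 FREE]
Op 5: a = realloc(a, 18) -> a = 23; heap: [0-11 FREE][12-16 ALLOC][17-22 ALLOC][23-40 ALLOC]
Op 6: d = malloc(6) -> d = 0; heap: [0-5 ALLOC][6-11 FREE][12-16 ALLOC][17-22 ALLOC][23-40 ALLOC]
malloc(1): first-fit scan over [0-5 ALLOC][6-11 FREE][12-16 ALLOC][17-22 ALLOC][23-40 ALLOC] -> 6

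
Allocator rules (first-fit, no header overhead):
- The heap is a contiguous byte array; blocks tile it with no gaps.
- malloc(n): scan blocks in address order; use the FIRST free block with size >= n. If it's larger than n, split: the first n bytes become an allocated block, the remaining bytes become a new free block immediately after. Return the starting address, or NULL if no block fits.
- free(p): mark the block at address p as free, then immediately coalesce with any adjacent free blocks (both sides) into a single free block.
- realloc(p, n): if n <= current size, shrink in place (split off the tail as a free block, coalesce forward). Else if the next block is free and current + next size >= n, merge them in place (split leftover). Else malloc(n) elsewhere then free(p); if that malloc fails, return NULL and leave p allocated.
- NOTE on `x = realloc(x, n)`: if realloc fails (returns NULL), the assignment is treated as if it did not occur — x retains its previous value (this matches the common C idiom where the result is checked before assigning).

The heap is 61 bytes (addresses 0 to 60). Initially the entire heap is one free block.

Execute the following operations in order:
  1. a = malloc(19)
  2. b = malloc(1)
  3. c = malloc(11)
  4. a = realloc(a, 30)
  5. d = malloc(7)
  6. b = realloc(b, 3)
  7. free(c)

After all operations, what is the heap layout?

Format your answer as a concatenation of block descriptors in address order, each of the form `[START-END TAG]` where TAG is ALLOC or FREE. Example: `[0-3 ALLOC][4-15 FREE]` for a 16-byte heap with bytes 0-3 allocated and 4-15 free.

Op 1: a = malloc(19) -> a = 0; heap: [0-18 ALLOC][19-60 FREE]
Op 2: b = malloc(1) -> b = 19; heap: [0-18 ALLOC][19-19 ALLOC][20-60 FREE]
Op 3: c = malloc(11) -> c = 20; heap: [0-18 ALLOC][19-19 ALLOC][20-30 ALLOC][31-60 FREE]
Op 4: a = realloc(a, 30) -> a = 31; heap: [0-18 FREE][19-19 ALLOC][20-30 ALLOC][31-60 ALLOC]
Op 5: d = malloc(7) -> d = 0; heap: [0-6 ALLOC][7-18 FREE][19-19 ALLOC][20-30 ALLOC][31-60 ALLOC]
Op 6: b = realloc(b, 3) -> b = 7; heap: [0-6 ALLOC][7-9 ALLOC][10-19 FREE][20-30 ALLOC][31-60 ALLOC]
Op 7: free(c) -> (freed c); heap: [0-6 ALLOC][7-9 ALLOC][10-30 FREE][31-60 ALLOC]

Answer: [0-6 ALLOC][7-9 ALLOC][10-30 FREE][31-60 ALLOC]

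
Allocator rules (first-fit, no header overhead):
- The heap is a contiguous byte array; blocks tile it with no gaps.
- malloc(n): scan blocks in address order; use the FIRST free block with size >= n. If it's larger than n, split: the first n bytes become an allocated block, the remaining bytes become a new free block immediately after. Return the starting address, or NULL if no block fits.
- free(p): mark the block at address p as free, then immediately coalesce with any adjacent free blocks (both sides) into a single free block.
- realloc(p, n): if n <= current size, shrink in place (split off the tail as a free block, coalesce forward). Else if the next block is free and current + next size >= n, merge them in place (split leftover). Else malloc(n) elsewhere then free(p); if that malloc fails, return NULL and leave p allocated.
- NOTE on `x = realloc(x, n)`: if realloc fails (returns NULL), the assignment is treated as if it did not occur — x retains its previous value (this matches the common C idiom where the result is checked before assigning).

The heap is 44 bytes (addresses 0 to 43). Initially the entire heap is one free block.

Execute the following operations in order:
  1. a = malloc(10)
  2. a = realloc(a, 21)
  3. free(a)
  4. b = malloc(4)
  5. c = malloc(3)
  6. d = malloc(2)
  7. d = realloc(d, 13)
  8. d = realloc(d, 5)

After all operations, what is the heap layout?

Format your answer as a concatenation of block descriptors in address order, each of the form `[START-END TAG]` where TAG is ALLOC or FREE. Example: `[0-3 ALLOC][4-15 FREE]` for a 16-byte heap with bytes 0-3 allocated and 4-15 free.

Answer: [0-3 ALLOC][4-6 ALLOC][7-11 ALLOC][12-43 FREE]

Derivation:
Op 1: a = malloc(10) -> a = 0; heap: [0-9 ALLOC][10-43 FREE]
Op 2: a = realloc(a, 21) -> a = 0; heap: [0-20 ALLOC][21-43 FREE]
Op 3: free(a) -> (freed a); heap: [0-43 FREE]
Op 4: b = malloc(4) -> b = 0; heap: [0-3 ALLOC][4-43 FREE]
Op 5: c = malloc(3) -> c = 4; heap: [0-3 ALLOC][4-6 ALLOC][7-43 FREE]
Op 6: d = malloc(2) -> d = 7; heap: [0-3 ALLOC][4-6 ALLOC][7-8 ALLOC][9-43 FREE]
Op 7: d = realloc(d, 13) -> d = 7; heap: [0-3 ALLOC][4-6 ALLOC][7-19 ALLOC][20-43 FREE]
Op 8: d = realloc(d, 5) -> d = 7; heap: [0-3 ALLOC][4-6 ALLOC][7-11 ALLOC][12-43 FREE]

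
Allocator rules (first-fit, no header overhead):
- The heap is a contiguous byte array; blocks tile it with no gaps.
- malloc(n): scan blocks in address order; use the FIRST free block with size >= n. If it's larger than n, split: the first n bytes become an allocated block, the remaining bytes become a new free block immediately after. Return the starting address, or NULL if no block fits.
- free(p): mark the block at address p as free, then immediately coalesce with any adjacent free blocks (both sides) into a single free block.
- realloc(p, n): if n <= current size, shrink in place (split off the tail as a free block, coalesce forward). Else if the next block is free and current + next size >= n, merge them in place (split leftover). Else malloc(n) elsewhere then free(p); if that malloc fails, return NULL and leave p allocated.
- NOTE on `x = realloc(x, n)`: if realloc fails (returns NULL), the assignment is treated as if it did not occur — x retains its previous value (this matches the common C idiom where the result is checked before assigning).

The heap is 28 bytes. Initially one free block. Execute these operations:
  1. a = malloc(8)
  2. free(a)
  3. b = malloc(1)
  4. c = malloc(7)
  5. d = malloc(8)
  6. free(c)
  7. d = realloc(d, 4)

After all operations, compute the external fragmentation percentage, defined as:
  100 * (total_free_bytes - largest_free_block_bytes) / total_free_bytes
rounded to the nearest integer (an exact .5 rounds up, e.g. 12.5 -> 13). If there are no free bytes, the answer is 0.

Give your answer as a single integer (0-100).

Op 1: a = malloc(8) -> a = 0; heap: [0-7 ALLOC][8-27 FREE]
Op 2: free(a) -> (freed a); heap: [0-27 FREE]
Op 3: b = malloc(1) -> b = 0; heap: [0-0 ALLOC][1-27 FREE]
Op 4: c = malloc(7) -> c = 1; heap: [0-0 ALLOC][1-7 ALLOC][8-27 FREE]
Op 5: d = malloc(8) -> d = 8; heap: [0-0 ALLOC][1-7 ALLOC][8-15 ALLOC][16-27 FREE]
Op 6: free(c) -> (freed c); heap: [0-0 ALLOC][1-7 FREE][8-15 ALLOC][16-27 FREE]
Op 7: d = realloc(d, 4) -> d = 8; heap: [0-0 ALLOC][1-7 FREE][8-11 ALLOC][12-27 FREE]
Free blocks: [7 16] total_free=23 largest=16 -> 100*(23-16)/23 = 700/23 ≈ 30.435 -> rounds to 30

Answer: 30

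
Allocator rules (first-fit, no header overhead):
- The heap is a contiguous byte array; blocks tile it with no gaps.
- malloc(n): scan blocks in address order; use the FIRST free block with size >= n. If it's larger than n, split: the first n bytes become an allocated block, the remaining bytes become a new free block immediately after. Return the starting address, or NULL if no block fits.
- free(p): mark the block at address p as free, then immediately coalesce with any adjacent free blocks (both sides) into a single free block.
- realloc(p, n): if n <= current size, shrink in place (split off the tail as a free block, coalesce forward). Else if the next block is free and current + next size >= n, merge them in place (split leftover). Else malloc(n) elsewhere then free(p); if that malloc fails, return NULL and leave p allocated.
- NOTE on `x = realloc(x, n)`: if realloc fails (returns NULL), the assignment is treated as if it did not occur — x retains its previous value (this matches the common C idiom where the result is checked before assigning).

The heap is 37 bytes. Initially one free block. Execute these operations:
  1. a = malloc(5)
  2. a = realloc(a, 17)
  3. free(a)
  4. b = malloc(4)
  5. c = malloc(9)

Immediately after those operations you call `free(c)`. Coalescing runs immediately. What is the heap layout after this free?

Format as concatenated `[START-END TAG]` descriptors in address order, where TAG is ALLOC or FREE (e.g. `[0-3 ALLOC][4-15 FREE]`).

Answer: [0-3 ALLOC][4-36 FREE]

Derivation:
Op 1: a = malloc(5) -> a = 0; heap: [0-4 ALLOC][5-36 FREE]
Op 2: a = realloc(a, 17) -> a = 0; heap: [0-16 ALLOC][17-36 FREE]
Op 3: free(a) -> (freed a); heap: [0-36 FREE]
Op 4: b = malloc(4) -> b = 0; heap: [0-3 ALLOC][4-36 FREE]
Op 5: c = malloc(9) -> c = 4; heap: [0-3 ALLOC][4-12 ALLOC][13-36 FREE]
free(c): c = 4 -> block [4-12 ALLOC]; mark free, coalesce with adjacent free neighbors -> [0-3 ALLOC][4-36 FREE]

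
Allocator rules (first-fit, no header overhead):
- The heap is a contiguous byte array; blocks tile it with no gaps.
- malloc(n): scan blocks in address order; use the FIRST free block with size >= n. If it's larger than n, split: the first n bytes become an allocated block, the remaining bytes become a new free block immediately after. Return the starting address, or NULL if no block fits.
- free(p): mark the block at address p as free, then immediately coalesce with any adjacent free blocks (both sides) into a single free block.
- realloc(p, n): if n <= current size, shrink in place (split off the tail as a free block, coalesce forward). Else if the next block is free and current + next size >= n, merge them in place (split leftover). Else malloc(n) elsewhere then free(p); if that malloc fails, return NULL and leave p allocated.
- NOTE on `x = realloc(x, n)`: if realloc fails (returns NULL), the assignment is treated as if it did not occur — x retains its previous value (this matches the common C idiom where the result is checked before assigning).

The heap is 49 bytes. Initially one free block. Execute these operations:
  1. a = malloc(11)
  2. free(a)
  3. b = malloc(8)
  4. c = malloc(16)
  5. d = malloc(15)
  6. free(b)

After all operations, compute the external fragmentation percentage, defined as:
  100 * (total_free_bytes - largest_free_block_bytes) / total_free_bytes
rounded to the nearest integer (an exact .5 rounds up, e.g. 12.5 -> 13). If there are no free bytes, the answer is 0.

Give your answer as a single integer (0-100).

Answer: 44

Derivation:
Op 1: a = malloc(11) -> a = 0; heap: [0-10 ALLOC][11-48 FREE]
Op 2: free(a) -> (freed a); heap: [0-48 FREE]
Op 3: b = malloc(8) -> b = 0; heap: [0-7 ALLOC][8-48 FREE]
Op 4: c = malloc(16) -> c = 8; heap: [0-7 ALLOC][8-23 ALLOC][24-48 FREE]
Op 5: d = malloc(15) -> d = 24; heap: [0-7 ALLOC][8-23 ALLOC][24-38 ALLOC][39-48 FREE]
Op 6: free(b) -> (freed b); heap: [0-7 FREE][8-23 ALLOC][24-38 ALLOC][39-48 FREE]
Free blocks: [8 10] total_free=18 largest=10 -> 100*(18-10)/18 = 800/18 ≈ 44.444 -> rounds to 44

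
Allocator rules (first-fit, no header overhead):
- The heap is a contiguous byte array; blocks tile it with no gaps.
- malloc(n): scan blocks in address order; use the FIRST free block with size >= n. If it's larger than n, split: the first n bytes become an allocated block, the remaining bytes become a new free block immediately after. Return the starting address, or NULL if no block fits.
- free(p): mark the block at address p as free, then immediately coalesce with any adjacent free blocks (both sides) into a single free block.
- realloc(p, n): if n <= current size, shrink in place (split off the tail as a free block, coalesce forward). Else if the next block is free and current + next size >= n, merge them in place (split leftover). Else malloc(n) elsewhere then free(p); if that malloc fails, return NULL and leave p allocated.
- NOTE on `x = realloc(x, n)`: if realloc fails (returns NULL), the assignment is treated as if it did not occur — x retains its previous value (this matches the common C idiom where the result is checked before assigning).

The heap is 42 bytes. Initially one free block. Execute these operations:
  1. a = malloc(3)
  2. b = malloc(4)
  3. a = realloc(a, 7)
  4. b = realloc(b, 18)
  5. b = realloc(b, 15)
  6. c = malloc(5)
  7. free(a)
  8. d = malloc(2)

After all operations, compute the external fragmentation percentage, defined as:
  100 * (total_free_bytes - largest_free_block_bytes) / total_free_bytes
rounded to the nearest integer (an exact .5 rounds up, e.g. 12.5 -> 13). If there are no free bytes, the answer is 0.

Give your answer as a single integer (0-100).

Op 1: a = malloc(3) -> a = 0; heap: [0-2 ALLOC][3-41 FREE]
Op 2: b = malloc(4) -> b = 3; heap: [0-2 ALLOC][3-6 ALLOC][7-41 FREE]
Op 3: a = realloc(a, 7) -> a = 7; heap: [0-2 FREE][3-6 ALLOC][7-13 ALLOC][14-41 FREE]
Op 4: b = realloc(b, 18) -> b = 14; heap: [0-6 FREE][7-13 ALLOC][14-31 ALLOC][32-41 FREE]
Op 5: b = realloc(b, 15) -> b = 14; heap: [0-6 FREE][7-13 ALLOC][14-28 ALLOC][29-41 FREE]
Op 6: c = malloc(5) -> c = 0; heap: [0-4 ALLOC][5-6 FREE][7-13 ALLOC][14-28 ALLOC][29-41 FREE]
Op 7: free(a) -> (freed a); heap: [0-4 ALLOC][5-13 FREE][14-28 ALLOC][29-41 FREE]
Op 8: d = malloc(2) -> d = 5; heap: [0-4 ALLOC][5-6 ALLOC][7-13 FREE][14-28 ALLOC][29-41 FREE]
Free blocks: [7 13] total_free=20 largest=13 -> 100*(20-13)/20 = 700/20 = 35

Answer: 35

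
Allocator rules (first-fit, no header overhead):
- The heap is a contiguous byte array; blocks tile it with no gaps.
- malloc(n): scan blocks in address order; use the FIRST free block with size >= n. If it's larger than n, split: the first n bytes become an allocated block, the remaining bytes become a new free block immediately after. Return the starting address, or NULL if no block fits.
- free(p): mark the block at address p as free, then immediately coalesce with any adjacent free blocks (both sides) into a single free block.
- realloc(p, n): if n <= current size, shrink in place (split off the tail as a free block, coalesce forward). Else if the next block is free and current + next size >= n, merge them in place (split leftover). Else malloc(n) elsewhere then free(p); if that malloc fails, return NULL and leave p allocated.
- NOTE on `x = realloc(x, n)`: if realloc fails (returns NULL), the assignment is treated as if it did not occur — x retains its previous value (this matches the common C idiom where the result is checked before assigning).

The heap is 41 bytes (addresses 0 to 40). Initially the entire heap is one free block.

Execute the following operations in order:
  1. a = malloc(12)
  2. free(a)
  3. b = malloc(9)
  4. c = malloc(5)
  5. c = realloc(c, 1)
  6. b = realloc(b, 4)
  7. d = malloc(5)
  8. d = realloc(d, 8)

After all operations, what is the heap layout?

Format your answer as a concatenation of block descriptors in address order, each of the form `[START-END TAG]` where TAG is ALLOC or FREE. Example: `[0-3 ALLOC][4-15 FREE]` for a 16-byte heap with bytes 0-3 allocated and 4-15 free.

Op 1: a = malloc(12) -> a = 0; heap: [0-11 ALLOC][12-40 FREE]
Op 2: free(a) -> (freed a); heap: [0-40 FREE]
Op 3: b = malloc(9) -> b = 0; heap: [0-8 ALLOC][9-40 FREE]
Op 4: c = malloc(5) -> c = 9; heap: [0-8 ALLOC][9-13 ALLOC][14-40 FREE]
Op 5: c = realloc(c, 1) -> c = 9; heap: [0-8 ALLOC][9-9 ALLOC][10-40 FREE]
Op 6: b = realloc(b, 4) -> b = 0; heap: [0-3 ALLOC][4-8 FREE][9-9 ALLOC][10-40 FREE]
Op 7: d = malloc(5) -> d = 4; heap: [0-3 ALLOC][4-8 ALLOC][9-9 ALLOC][10-40 FREE]
Op 8: d = realloc(d, 8) -> d = 10; heap: [0-3 ALLOC][4-8 FREE][9-9 ALLOC][10-17 ALLOC][18-40 FREE]

Answer: [0-3 ALLOC][4-8 FREE][9-9 ALLOC][10-17 ALLOC][18-40 FREE]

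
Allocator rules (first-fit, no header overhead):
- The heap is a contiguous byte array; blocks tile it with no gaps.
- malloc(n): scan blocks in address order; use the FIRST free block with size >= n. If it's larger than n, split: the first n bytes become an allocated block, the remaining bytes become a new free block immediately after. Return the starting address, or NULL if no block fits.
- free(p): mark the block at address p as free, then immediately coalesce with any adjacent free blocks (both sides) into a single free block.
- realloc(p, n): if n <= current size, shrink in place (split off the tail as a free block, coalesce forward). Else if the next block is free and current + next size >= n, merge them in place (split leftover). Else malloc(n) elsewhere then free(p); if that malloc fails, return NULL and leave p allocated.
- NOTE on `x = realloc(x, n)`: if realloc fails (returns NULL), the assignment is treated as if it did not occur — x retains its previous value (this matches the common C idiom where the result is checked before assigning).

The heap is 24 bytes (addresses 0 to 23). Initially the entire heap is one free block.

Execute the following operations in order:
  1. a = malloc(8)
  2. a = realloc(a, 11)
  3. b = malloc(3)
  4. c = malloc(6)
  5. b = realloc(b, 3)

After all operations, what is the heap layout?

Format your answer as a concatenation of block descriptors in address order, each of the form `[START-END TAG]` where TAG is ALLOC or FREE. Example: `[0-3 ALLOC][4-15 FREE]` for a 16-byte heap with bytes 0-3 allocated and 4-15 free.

Answer: [0-10 ALLOC][11-13 ALLOC][14-19 ALLOC][20-23 FREE]

Derivation:
Op 1: a = malloc(8) -> a = 0; heap: [0-7 ALLOC][8-23 FREE]
Op 2: a = realloc(a, 11) -> a = 0; heap: [0-10 ALLOC][11-23 FREE]
Op 3: b = malloc(3) -> b = 11; heap: [0-10 ALLOC][11-13 ALLOC][14-23 FREE]
Op 4: c = malloc(6) -> c = 14; heap: [0-10 ALLOC][11-13 ALLOC][14-19 ALLOC][20-23 FREE]
Op 5: b = realloc(b, 3) -> b = 11; heap: [0-10 ALLOC][11-13 ALLOC][14-19 ALLOC][20-23 FREE]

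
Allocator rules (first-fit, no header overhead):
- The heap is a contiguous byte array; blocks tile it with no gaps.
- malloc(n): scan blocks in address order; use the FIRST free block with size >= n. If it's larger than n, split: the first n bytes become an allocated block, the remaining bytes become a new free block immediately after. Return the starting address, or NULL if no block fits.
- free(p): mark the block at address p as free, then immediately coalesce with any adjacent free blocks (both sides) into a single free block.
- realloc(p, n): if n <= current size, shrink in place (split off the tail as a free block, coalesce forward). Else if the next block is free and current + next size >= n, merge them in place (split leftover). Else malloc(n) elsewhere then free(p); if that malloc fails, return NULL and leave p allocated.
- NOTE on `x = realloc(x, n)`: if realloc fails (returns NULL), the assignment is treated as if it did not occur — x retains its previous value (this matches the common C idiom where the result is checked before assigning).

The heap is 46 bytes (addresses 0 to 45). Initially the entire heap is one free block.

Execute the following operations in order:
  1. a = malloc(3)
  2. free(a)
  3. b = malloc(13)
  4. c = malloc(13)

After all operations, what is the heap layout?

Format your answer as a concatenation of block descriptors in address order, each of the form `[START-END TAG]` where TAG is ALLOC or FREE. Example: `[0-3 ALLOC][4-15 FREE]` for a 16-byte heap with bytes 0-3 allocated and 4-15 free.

Op 1: a = malloc(3) -> a = 0; heap: [0-2 ALLOC][3-45 FREE]
Op 2: free(a) -> (freed a); heap: [0-45 FREE]
Op 3: b = malloc(13) -> b = 0; heap: [0-12 ALLOC][13-45 FREE]
Op 4: c = malloc(13) -> c = 13; heap: [0-12 ALLOC][13-25 ALLOC][26-45 FREE]

Answer: [0-12 ALLOC][13-25 ALLOC][26-45 FREE]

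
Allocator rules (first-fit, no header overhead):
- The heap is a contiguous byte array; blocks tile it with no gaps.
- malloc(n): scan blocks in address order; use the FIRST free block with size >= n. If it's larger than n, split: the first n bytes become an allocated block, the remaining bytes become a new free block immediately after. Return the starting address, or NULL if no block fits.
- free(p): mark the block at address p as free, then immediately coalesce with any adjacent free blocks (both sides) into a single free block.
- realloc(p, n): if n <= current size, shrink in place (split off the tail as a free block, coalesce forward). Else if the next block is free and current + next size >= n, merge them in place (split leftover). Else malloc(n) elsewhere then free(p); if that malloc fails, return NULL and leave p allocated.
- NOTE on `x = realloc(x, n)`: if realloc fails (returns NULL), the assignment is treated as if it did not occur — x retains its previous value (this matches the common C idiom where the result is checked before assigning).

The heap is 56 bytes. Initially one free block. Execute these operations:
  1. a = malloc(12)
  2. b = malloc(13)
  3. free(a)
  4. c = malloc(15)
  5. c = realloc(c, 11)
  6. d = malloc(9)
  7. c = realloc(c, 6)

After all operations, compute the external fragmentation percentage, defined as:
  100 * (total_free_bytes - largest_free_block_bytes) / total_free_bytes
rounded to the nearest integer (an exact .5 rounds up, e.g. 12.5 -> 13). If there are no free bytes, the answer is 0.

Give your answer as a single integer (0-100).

Op 1: a = malloc(12) -> a = 0; heap: [0-11 ALLOC][12-55 FREE]
Op 2: b = malloc(13) -> b = 12; heap: [0-11 ALLOC][12-24 ALLOC][25-55 FREE]
Op 3: free(a) -> (freed a); heap: [0-11 FREE][12-24 ALLOC][25-55 FREE]
Op 4: c = malloc(15) -> c = 25; heap: [0-11 FREE][12-24 ALLOC][25-39 ALLOC][40-55 FREE]
Op 5: c = realloc(c, 11) -> c = 25; heap: [0-11 FREE][12-24 ALLOC][25-35 ALLOC][36-55 FREE]
Op 6: d = malloc(9) -> d = 0; heap: [0-8 ALLOC][9-11 FREE][12-24 ALLOC][25-35 ALLOC][36-55 FREE]
Op 7: c = realloc(c, 6) -> c = 25; heap: [0-8 ALLOC][9-11 FREE][12-24 ALLOC][25-30 ALLOC][31-55 FREE]
Free blocks: [3 25] total_free=28 largest=25 -> 100*(28-25)/28 = 300/28 ≈ 10.714 -> rounds to 11

Answer: 11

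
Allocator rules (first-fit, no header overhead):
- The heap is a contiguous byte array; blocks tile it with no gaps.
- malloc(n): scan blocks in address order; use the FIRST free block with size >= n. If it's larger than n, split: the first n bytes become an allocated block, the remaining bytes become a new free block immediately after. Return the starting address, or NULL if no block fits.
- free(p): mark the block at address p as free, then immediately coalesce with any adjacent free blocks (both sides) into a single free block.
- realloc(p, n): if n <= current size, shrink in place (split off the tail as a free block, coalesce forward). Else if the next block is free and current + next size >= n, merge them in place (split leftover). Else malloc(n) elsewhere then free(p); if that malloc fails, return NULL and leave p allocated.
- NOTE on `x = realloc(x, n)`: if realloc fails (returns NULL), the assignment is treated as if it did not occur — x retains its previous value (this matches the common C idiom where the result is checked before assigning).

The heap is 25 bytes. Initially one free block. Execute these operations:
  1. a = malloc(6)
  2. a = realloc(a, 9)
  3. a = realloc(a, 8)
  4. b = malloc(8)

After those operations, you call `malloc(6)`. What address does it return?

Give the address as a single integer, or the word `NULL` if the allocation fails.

Answer: 16

Derivation:
Op 1: a = malloc(6) -> a = 0; heap: [0-5 ALLOC][6-24 FREE]
Op 2: a = realloc(a, 9) -> a = 0; heap: [0-8 ALLOC][9-24 FREE]
Op 3: a = realloc(a, 8) -> a = 0; heap: [0-7 ALLOC][8-24 FREE]
Op 4: b = malloc(8) -> b = 8; heap: [0-7 ALLOC][8-15 ALLOC][16-24 FREE]
malloc(6): first-fit scan over [0-7 ALLOC][8-15 ALLOC][16-24 FREE] -> 16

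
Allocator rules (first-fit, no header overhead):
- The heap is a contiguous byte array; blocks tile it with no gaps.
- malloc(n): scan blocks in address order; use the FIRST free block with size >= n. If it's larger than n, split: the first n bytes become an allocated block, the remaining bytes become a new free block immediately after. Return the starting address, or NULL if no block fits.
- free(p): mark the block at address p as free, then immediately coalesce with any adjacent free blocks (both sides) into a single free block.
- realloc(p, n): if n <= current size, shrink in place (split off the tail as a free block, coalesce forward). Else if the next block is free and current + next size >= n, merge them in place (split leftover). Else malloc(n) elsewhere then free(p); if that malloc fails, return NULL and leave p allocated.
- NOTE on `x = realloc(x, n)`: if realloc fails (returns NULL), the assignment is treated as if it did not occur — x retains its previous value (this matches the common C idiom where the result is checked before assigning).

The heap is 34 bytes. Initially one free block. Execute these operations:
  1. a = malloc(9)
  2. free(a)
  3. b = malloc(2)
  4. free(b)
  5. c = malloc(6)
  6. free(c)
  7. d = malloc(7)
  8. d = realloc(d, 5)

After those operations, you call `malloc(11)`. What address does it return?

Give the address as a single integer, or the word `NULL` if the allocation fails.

Op 1: a = malloc(9) -> a = 0; heap: [0-8 ALLOC][9-33 FREE]
Op 2: free(a) -> (freed a); heap: [0-33 FREE]
Op 3: b = malloc(2) -> b = 0; heap: [0-1 ALLOC][2-33 FREE]
Op 4: free(b) -> (freed b); heap: [0-33 FREE]
Op 5: c = malloc(6) -> c = 0; heap: [0-5 ALLOC][6-33 FREE]
Op 6: free(c) -> (freed c); heap: [0-33 FREE]
Op 7: d = malloc(7) -> d = 0; heap: [0-6 ALLOC][7-33 FREE]
Op 8: d = realloc(d, 5) -> d = 0; heap: [0-4 ALLOC][5-33 FREE]
malloc(11): first-fit scan over [0-4 ALLOC][5-33 FREE] -> 5

Answer: 5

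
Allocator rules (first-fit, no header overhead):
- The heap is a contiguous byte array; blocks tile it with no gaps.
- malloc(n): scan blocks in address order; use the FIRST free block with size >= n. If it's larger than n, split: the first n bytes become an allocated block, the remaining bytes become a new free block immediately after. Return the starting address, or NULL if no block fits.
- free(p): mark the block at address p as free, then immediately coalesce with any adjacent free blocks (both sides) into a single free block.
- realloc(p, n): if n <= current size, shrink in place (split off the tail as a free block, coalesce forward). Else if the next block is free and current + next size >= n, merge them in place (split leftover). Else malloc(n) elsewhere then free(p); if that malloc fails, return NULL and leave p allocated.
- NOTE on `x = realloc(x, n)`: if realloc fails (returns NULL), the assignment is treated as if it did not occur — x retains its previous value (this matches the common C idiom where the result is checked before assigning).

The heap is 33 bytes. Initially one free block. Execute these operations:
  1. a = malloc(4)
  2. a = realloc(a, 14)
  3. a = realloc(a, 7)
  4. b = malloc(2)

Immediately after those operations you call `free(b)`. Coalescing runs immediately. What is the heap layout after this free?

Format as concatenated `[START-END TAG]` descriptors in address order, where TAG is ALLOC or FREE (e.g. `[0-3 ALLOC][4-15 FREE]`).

Answer: [0-6 ALLOC][7-32 FREE]

Derivation:
Op 1: a = malloc(4) -> a = 0; heap: [0-3 ALLOC][4-32 FREE]
Op 2: a = realloc(a, 14) -> a = 0; heap: [0-13 ALLOC][14-32 FREE]
Op 3: a = realloc(a, 7) -> a = 0; heap: [0-6 ALLOC][7-32 FREE]
Op 4: b = malloc(2) -> b = 7; heap: [0-6 ALLOC][7-8 ALLOC][9-32 FREE]
free(b): b = 7 -> block [7-8 ALLOC]; mark free, coalesce with adjacent free neighbors -> [0-6 ALLOC][7-32 FREE]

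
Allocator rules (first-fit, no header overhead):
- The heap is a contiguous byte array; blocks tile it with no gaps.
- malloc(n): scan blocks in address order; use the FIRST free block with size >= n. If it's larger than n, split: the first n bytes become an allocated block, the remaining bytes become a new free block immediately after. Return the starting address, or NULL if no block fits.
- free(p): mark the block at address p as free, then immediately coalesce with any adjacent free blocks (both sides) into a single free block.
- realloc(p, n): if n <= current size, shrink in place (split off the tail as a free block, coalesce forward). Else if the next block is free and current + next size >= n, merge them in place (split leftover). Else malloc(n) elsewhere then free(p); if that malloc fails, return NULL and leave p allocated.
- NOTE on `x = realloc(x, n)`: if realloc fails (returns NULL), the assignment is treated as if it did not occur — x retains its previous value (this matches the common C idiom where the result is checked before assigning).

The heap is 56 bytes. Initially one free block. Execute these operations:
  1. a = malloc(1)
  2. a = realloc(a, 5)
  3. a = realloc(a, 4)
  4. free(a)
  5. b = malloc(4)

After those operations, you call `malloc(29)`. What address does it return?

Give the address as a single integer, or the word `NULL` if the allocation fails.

Op 1: a = malloc(1) -> a = 0; heap: [0-0 ALLOC][1-55 FREE]
Op 2: a = realloc(a, 5) -> a = 0; heap: [0-4 ALLOC][5-55 FREE]
Op 3: a = realloc(a, 4) -> a = 0; heap: [0-3 ALLOC][4-55 FREE]
Op 4: free(a) -> (freed a); heap: [0-55 FREE]
Op 5: b = malloc(4) -> b = 0; heap: [0-3 ALLOC][4-55 FREE]
malloc(29): first-fit scan over [0-3 ALLOC][4-55 FREE] -> 4

Answer: 4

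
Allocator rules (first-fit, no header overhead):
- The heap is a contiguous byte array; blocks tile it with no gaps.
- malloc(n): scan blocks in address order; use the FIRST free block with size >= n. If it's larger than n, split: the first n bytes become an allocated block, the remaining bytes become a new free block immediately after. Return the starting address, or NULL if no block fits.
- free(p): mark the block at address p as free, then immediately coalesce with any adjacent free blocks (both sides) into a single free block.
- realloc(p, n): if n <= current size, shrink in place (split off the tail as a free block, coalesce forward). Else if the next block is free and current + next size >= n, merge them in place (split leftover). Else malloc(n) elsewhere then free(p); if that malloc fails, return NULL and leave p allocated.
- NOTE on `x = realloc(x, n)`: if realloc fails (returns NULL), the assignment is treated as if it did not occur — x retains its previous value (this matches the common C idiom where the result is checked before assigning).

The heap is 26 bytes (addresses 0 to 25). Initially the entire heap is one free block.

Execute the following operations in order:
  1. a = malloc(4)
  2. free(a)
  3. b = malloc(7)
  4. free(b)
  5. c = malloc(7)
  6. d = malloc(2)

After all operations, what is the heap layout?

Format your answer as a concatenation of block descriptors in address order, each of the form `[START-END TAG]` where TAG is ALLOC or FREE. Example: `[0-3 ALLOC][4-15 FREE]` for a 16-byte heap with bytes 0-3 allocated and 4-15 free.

Answer: [0-6 ALLOC][7-8 ALLOC][9-25 FREE]

Derivation:
Op 1: a = malloc(4) -> a = 0; heap: [0-3 ALLOC][4-25 FREE]
Op 2: free(a) -> (freed a); heap: [0-25 FREE]
Op 3: b = malloc(7) -> b = 0; heap: [0-6 ALLOC][7-25 FREE]
Op 4: free(b) -> (freed b); heap: [0-25 FREE]
Op 5: c = malloc(7) -> c = 0; heap: [0-6 ALLOC][7-25 FREE]
Op 6: d = malloc(2) -> d = 7; heap: [0-6 ALLOC][7-8 ALLOC][9-25 FREE]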